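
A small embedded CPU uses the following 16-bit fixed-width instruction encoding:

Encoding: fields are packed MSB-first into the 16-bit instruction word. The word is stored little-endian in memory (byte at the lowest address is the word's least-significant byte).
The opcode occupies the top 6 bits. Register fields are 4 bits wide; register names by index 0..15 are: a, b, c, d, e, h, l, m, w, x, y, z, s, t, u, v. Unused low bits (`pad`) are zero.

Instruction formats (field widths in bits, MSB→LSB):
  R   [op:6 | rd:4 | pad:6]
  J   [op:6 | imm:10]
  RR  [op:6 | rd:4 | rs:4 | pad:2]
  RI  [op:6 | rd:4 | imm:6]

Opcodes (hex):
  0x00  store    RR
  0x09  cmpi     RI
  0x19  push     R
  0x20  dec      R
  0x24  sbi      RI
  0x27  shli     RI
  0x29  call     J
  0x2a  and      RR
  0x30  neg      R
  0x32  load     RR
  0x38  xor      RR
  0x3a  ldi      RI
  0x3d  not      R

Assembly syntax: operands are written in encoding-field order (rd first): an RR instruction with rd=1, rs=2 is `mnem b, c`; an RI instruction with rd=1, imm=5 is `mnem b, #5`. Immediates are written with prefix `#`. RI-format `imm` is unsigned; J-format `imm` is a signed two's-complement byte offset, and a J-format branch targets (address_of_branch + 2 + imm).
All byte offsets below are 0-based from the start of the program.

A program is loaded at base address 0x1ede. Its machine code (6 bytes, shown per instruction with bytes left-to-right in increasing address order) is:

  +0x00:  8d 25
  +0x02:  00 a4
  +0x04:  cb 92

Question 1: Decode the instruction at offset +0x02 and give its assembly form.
[02] 00 a4 → 0xa400
  top 6b → 0x29 → call [J]
  imm: (w>>0)&0x3ff=0x0 → #0

call #0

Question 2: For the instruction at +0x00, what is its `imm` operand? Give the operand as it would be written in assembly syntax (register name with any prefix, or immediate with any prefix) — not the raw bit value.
#13

+0x00: 8d 25 ⇒ word 0x258d (little)
  opcode bits[15:10]=0x9: cmpi/RI
  rd: (w>>6)&0xf=0x6 → l
  imm: (w>>0)&0x3f=0xd → #13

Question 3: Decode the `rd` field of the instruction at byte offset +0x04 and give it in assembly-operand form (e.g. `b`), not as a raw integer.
z

[04] cb 92 → 0x92cb
  top 6b → 0x24 → sbi [RI]
  rd@[9:6]=0xb ⇒ z
  imm@[5:0]=0xb ⇒ #11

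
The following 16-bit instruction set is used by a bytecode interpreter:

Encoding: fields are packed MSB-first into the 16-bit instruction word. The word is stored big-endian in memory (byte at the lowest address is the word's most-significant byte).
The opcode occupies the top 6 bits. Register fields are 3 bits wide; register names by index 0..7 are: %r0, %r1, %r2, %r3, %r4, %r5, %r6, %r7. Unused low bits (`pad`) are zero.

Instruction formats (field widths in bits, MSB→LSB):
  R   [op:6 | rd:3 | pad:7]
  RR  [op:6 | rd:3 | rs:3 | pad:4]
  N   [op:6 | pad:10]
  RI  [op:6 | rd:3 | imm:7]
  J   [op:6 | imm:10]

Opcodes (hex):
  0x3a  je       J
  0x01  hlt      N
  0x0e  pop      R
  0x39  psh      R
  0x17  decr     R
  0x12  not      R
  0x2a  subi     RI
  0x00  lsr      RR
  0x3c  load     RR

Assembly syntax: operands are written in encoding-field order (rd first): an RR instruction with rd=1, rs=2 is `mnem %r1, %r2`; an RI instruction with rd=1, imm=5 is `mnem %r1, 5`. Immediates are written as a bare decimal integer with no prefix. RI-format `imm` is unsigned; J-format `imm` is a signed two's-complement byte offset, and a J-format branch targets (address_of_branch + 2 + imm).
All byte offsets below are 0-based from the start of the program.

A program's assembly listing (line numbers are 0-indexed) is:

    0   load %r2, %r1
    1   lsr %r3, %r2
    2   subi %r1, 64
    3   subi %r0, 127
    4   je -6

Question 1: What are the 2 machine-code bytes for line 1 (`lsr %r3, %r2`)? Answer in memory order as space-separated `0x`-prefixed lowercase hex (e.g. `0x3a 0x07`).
0x01 0xa0

line 1 (lsr): pack op=0x0:6|rd=3:3|rs=2:3|pad=0:4 = 0x01a0; big→ 01 a0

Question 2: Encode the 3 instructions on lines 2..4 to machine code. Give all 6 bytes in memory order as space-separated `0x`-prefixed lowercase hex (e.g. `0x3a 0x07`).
2. subi fields op=0x2a:6|rd=1:3|imm=64:7 → word a8c0h → a8 c0
3. subi fields op=0x2a:6|rd=0:3|imm=127:7 → word a87fh → a8 7f
4. je fields op=0x3a:6|imm=-6:10 → word ebfah → eb fa

0xa8 0xc0 0xa8 0x7f 0xeb 0xfa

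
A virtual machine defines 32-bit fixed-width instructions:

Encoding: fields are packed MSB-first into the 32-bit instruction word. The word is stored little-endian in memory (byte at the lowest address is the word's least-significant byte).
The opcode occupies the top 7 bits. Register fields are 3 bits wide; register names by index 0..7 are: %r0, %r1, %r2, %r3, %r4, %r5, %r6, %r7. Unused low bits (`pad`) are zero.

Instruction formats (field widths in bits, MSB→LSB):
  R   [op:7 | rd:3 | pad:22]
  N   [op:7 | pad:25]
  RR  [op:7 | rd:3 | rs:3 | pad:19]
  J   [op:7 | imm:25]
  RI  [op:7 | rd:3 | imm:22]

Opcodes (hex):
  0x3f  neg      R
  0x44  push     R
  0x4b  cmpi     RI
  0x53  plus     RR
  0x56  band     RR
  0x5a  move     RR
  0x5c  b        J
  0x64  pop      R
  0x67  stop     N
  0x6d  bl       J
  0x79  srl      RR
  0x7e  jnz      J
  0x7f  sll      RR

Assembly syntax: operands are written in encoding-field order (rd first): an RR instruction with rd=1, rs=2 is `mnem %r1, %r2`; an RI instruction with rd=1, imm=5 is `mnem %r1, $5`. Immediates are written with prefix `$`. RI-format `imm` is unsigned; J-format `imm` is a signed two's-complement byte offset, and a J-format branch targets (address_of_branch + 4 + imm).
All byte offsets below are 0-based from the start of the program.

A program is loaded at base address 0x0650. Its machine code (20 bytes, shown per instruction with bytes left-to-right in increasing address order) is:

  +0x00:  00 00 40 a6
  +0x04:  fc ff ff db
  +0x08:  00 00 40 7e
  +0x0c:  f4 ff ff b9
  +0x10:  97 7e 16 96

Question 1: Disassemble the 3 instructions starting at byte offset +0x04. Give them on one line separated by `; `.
off 0x04: read fc ff ff db as little → 0xdbfffffc
  op=0xdbfffffc>>25=0x6d ⇒ bl (J)
  imm: (w>>0)&0x1ffffff=0x1fffffc (s25→-4) → $-4
off 0x08: read 00 00 40 7e as little → 0x7e400000
  op=0x7e400000>>25=0x3f ⇒ neg (R)
  rd: (w>>22)&0x7=0x1 → %r1
off 0x0c: read f4 ff ff b9 as little → 0xb9fffff4
  op=0xb9fffff4>>25=0x5c ⇒ b (J)
  imm: (w>>0)&0x1ffffff=0x1fffff4 (s25→-12) → $-12

bl $-4; neg %r1; b $-12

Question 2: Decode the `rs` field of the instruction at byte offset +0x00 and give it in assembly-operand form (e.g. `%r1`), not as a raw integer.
%r0

+0x00: 00 00 40 a6 ⇒ word 0xa6400000 (little)
  opcode bits[31:25]=0x53: plus/RR
  rd@[24:22]=0x1 ⇒ %r1
  rs@[21:19]=0x0 ⇒ %r0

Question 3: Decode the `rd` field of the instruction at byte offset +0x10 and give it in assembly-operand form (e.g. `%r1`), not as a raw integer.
%r0

[10] 97 7e 16 96 → 0x96167e97
  top 7b → 0x4b → cmpi [RI]
  [24:22] rd=0 = %r0
  [21:0] imm=1474199 = $1474199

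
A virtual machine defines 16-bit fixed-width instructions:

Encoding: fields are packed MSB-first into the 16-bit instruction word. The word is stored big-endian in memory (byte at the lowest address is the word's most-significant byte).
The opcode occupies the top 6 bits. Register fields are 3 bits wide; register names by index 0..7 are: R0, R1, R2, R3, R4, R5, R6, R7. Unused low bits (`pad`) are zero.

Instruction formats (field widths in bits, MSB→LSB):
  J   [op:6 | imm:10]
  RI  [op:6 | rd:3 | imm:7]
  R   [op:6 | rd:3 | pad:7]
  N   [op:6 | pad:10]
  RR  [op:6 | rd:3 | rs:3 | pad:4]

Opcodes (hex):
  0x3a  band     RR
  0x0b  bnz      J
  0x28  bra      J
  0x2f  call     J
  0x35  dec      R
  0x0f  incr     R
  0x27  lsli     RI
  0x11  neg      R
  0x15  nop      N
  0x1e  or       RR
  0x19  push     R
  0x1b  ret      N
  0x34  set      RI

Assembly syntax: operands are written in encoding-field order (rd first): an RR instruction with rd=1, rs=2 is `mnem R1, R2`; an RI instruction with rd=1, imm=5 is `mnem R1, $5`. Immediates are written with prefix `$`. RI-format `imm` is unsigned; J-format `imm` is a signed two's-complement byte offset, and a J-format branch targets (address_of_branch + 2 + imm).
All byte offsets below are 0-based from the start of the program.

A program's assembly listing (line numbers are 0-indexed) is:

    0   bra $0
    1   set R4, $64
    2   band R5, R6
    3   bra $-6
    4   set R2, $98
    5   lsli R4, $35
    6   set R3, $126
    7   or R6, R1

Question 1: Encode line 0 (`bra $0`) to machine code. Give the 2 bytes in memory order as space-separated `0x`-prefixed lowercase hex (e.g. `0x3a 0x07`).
0xa0 0x00

line 0 (bra): pack op=0x28:6|imm=0:10 = 0xa000; big→ a0 00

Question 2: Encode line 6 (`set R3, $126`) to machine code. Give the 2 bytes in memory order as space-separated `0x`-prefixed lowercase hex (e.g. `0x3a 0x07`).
L6: set op=0x34:6|rd=3:3|imm=126:7 ⇒ 0xd1fe ⇒ big d1 fe

0xd1 0xfe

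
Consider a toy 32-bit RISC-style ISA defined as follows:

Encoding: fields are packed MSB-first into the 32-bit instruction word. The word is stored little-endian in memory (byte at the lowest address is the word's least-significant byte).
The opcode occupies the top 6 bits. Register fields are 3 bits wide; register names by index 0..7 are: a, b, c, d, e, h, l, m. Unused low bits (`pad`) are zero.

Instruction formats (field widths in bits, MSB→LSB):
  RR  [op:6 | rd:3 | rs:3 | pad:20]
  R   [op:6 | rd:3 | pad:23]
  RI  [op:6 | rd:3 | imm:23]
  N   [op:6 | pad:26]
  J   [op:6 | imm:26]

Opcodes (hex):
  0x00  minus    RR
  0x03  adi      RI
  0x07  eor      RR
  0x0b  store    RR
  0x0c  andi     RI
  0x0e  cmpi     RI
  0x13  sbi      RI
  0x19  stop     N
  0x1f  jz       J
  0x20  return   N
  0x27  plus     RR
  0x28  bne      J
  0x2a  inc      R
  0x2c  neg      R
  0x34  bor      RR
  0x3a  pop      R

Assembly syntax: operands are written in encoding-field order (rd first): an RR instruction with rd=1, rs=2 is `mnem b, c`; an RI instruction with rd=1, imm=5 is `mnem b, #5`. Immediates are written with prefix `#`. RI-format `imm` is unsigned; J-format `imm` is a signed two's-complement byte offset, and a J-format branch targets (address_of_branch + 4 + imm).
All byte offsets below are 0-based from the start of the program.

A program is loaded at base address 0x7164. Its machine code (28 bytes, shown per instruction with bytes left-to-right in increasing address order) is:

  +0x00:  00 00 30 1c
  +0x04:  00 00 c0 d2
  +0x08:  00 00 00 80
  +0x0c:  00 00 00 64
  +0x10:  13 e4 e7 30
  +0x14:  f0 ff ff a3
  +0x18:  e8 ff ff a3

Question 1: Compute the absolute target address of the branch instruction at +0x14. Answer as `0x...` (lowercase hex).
0x716c

off 0x14: read f0 ff ff a3 as little → 0xa3fffff0
  op=0xa3fffff0>>26=0x28 ⇒ bne (J)
  [25:0] imm=67108848 (s26→-16) = #-16
  target = base 0x7164 + off 0x14 + 4 + imm -16 = 0x716c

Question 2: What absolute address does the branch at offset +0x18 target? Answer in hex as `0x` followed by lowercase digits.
[18] e8 ff ff a3 → 0xa3ffffe8
  top 6b → 0x28 → bne [J]
  imm: (w>>0)&0x3ffffff=0x3ffffe8 (s26→-24) → #-24
  target = base 0x7164 + off 0x18 + 4 + imm -24 = 0x7168

0x7168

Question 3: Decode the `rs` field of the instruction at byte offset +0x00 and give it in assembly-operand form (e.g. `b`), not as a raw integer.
d

@+00  little-endian(00 00 30 1c) = 0x1c300000
  op=0x1c300000>>26=0x7 ⇒ eor (RR)
  [25:23] rd=0 = a
  [22:20] rs=3 = d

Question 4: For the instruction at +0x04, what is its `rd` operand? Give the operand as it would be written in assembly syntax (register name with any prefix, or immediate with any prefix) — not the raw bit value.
[04] 00 00 c0 d2 → 0xd2c00000
  op=0xd2c00000>>26=0x34 ⇒ bor (RR)
  rd@[25:23]=0x5 ⇒ h
  rs@[22:20]=0x4 ⇒ e

h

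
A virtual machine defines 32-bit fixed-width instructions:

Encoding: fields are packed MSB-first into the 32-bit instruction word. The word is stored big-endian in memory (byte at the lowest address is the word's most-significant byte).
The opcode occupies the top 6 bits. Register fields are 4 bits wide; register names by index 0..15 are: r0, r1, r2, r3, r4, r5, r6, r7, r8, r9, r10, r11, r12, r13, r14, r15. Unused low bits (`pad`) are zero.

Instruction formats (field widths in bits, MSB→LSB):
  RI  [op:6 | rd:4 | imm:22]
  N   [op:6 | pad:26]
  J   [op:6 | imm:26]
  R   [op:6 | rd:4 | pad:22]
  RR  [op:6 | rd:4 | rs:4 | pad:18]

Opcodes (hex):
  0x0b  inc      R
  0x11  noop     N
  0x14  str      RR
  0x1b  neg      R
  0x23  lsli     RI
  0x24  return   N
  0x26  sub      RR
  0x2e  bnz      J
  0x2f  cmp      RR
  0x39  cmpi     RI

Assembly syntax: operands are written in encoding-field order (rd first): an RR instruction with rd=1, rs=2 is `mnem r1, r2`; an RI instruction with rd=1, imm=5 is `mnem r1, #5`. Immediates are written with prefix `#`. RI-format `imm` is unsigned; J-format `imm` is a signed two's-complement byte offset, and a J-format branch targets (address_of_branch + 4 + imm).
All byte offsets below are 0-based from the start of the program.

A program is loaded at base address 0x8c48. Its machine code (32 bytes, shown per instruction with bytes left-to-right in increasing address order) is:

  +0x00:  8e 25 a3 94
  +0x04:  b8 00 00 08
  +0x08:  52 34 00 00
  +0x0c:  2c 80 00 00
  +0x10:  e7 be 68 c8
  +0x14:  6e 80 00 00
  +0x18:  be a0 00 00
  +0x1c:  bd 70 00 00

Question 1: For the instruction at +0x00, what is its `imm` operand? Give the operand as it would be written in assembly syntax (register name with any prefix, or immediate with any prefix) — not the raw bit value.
#2466708

off 0x00: read 8e 25 a3 94 as big → 0x8e25a394
  op=0x8e25a394>>26=0x23 ⇒ lsli (RI)
  rd: (w>>22)&0xf=0x8 → r8
  imm: (w>>0)&0x3fffff=0x25a394 → #2466708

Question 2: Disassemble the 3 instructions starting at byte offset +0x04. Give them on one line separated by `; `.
bnz #8; str r8, r13; inc r2

+0x04: b8 00 00 08 ⇒ word 0xb8000008 (big)
  opcode bits[31:26]=0x2e: bnz/J
  imm: (w>>0)&0x3ffffff=0x8 → #8
+0x08: 52 34 00 00 ⇒ word 0x52340000 (big)
  opcode bits[31:26]=0x14: str/RR
  rd: (w>>22)&0xf=0x8 → r8
  rs: (w>>18)&0xf=0xd → r13
+0x0c: 2c 80 00 00 ⇒ word 0x2c800000 (big)
  opcode bits[31:26]=0xb: inc/R
  rd: (w>>22)&0xf=0x2 → r2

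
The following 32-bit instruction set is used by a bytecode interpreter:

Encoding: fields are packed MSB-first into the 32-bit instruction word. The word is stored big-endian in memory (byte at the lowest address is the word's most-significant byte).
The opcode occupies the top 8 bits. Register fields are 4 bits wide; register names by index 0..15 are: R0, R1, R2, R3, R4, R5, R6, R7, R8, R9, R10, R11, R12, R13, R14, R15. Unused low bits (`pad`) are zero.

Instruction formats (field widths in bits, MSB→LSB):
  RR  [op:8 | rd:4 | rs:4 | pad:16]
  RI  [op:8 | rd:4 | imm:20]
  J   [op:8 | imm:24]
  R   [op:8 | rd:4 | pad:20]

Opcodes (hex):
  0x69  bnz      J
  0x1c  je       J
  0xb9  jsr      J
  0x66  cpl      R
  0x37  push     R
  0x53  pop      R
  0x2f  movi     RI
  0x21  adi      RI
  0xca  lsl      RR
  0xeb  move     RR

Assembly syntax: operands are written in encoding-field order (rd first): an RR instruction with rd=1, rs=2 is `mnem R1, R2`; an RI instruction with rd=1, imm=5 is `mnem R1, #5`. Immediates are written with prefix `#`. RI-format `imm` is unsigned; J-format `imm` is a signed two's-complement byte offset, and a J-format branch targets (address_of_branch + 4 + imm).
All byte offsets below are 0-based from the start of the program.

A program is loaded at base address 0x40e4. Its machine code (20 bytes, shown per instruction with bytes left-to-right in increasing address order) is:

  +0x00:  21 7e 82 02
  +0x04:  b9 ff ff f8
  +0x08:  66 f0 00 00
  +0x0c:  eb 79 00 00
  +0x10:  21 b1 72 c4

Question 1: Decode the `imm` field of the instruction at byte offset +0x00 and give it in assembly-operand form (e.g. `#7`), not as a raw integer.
[00] 21 7e 82 02 → 0x217e8202
  op=0x217e8202>>24=0x21 ⇒ adi (RI)
  rd@[23:20]=0x7 ⇒ R7
  imm@[19:0]=0xe8202 ⇒ #950786

#950786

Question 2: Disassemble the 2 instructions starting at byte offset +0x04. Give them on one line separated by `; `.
@+04  big-endian(b9 ff ff f8) = 0xb9fffff8
  top 8b → 0xb9 → jsr [J]
  imm@[23:0]=0xfffff8 (s24→-8) ⇒ #-8
@+08  big-endian(66 f0 00 00) = 0x66f00000
  top 8b → 0x66 → cpl [R]
  rd@[23:20]=0xf ⇒ R15

jsr #-8; cpl R15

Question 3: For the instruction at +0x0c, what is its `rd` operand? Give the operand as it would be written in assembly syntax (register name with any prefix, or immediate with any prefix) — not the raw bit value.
R7

[0c] eb 79 00 00 → 0xeb790000
  opcode bits[31:24]=0xeb: move/RR
  rd@[23:20]=0x7 ⇒ R7
  rs@[19:16]=0x9 ⇒ R9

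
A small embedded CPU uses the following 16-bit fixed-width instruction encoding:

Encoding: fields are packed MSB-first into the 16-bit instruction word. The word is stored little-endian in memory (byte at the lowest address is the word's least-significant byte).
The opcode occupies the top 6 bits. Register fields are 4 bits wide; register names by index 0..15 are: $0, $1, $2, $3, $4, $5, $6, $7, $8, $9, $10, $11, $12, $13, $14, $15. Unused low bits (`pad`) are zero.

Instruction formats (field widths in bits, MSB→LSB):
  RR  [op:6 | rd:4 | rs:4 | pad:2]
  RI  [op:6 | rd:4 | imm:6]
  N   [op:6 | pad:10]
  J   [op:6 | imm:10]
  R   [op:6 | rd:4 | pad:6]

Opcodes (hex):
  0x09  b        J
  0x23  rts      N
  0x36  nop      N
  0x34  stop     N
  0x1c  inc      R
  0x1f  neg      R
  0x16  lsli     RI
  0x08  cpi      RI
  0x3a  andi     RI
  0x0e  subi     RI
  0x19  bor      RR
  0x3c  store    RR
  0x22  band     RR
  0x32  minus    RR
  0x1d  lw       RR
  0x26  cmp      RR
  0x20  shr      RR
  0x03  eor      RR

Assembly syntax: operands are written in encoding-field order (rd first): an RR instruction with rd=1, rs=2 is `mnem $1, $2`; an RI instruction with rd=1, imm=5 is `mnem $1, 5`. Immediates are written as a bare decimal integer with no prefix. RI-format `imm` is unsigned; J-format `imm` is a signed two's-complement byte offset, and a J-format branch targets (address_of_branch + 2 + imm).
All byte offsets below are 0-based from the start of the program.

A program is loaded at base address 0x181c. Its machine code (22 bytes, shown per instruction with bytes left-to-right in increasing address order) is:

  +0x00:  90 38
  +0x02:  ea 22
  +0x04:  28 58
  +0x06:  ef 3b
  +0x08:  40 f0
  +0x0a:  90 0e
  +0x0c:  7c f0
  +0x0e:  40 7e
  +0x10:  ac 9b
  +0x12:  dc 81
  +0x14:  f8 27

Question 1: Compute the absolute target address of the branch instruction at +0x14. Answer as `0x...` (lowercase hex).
[14] f8 27 → 0x27f8
  op=0x27f8>>10=0x9 ⇒ b (J)
  imm@[9:0]=0x3f8 (s10→-8) ⇒ -8
  target = base 0x181c + off 0x14 + 2 + imm -8 = 0x182a

0x182a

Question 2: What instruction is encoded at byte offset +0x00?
@+00  little-endian(90 38) = 0x3890
  opcode bits[15:10]=0xe: subi/RI
  rd: (w>>6)&0xf=0x2 → $2
  imm: (w>>0)&0x3f=0x10 → 16

subi $2, 16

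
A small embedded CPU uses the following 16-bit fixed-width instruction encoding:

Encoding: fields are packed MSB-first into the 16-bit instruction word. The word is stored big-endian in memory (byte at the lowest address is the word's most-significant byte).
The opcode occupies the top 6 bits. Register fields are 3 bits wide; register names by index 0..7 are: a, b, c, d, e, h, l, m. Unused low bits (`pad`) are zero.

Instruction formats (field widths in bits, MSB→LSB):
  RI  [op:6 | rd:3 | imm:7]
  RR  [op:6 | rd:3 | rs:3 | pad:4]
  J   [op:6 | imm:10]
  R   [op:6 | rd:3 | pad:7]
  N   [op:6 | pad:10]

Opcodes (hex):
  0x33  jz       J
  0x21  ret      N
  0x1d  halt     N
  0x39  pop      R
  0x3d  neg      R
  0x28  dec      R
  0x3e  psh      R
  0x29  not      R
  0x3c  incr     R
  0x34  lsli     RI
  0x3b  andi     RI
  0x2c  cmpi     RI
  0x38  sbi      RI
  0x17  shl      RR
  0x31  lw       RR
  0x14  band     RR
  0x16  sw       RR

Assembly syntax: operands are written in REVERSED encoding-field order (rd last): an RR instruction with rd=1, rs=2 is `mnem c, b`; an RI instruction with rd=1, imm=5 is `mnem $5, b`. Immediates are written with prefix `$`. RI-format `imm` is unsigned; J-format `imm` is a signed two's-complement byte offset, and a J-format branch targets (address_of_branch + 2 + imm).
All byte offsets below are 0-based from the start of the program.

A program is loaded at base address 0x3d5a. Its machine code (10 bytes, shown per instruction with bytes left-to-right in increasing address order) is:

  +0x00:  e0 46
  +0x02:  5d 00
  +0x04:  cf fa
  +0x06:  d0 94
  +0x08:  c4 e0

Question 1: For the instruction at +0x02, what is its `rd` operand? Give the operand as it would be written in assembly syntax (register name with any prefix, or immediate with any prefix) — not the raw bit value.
c

off 0x02: read 5d 00 as big → 0x5d00
  op=0x5d00>>10=0x17 ⇒ shl (RR)
  rd: (w>>7)&0x7=0x2 → c
  rs: (w>>4)&0x7=0x0 → a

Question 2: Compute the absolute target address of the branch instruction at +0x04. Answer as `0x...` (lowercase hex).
0x3d5a

+0x04: cf fa ⇒ word 0xcffa (big)
  op=0xcffa>>10=0x33 ⇒ jz (J)
  imm: (w>>0)&0x3ff=0x3fa (s10→-6) → $-6
  target = base 0x3d5a + off 0x04 + 2 + imm -6 = 0x3d5a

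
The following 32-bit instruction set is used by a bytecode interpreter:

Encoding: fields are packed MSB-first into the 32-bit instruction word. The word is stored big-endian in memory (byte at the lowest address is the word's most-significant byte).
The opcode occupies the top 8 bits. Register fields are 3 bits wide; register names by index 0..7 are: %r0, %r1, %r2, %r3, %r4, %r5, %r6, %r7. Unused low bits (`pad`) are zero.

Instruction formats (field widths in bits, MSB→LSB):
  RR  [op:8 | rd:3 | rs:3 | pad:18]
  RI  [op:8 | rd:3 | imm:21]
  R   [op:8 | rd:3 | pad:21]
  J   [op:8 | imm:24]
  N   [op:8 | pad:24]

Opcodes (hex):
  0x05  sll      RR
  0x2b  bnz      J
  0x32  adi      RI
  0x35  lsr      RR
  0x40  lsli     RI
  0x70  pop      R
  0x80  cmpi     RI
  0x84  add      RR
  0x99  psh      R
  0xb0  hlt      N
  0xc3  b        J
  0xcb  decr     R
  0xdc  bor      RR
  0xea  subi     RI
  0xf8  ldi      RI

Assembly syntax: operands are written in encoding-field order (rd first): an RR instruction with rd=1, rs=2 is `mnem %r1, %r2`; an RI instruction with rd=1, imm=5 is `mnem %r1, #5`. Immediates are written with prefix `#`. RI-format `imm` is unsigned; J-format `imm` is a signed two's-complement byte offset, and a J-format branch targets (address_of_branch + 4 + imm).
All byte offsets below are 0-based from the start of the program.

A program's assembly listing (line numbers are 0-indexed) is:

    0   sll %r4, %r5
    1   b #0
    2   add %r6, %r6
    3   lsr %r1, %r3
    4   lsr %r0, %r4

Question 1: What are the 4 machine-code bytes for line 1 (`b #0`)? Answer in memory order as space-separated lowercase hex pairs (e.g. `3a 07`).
L1: b op=0xc3:8|imm=0:24 ⇒ 0xc3000000 ⇒ big c3 00 00 00

c3 00 00 00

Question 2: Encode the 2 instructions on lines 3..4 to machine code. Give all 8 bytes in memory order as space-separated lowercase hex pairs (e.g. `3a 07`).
35 2c 00 00 35 10 00 00

3. lsr fields op=0x35:8|rd=1:3|rs=3:3|pad=0:18 → word 352c0000h → 35 2c 00 00
4. lsr fields op=0x35:8|rd=0:3|rs=4:3|pad=0:18 → word 35100000h → 35 10 00 00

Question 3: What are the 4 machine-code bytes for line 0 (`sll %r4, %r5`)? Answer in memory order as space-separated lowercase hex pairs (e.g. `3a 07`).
05 94 00 00

L0: sll op=0x5:8|rd=4:3|rs=5:3|pad=0:18 ⇒ 0x05940000 ⇒ big 05 94 00 00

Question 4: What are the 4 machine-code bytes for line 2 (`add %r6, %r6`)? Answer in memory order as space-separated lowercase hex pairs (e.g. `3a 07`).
2. add fields op=0x84:8|rd=6:3|rs=6:3|pad=0:18 → word 84d80000h → 84 d8 00 00

84 d8 00 00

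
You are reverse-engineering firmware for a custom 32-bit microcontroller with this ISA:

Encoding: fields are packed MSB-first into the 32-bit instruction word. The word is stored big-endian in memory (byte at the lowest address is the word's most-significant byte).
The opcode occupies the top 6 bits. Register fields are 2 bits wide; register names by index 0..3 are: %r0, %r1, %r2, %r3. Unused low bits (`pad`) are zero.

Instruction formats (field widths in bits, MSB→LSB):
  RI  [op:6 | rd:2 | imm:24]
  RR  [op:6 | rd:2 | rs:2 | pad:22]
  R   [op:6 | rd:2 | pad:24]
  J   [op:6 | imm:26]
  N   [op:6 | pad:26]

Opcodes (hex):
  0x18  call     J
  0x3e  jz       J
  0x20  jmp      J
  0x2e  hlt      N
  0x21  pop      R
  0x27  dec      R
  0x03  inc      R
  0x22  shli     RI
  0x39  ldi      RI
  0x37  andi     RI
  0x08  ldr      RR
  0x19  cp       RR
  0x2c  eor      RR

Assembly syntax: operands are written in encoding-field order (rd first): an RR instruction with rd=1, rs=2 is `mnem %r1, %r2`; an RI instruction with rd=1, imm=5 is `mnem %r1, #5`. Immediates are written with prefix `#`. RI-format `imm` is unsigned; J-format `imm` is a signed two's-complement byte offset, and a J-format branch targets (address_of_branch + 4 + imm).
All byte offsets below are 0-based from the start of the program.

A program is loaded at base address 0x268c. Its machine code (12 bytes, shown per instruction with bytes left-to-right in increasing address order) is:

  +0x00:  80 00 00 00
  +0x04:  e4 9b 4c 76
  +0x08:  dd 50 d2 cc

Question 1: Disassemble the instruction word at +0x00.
jmp #0

+0x00: 80 00 00 00 ⇒ word 0x80000000 (big)
  opcode bits[31:26]=0x20: jmp/J
  [25:0] imm=0 = #0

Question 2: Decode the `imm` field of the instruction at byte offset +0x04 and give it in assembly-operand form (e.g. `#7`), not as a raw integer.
#10177654

@+04  big-endian(e4 9b 4c 76) = 0xe49b4c76
  top 6b → 0x39 → ldi [RI]
  rd: (w>>24)&0x3=0x0 → %r0
  imm: (w>>0)&0xffffff=0x9b4c76 → #10177654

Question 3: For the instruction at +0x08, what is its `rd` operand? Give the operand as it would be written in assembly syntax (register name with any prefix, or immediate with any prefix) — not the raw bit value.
%r1

off 0x08: read dd 50 d2 cc as big → 0xdd50d2cc
  top 6b → 0x37 → andi [RI]
  [25:24] rd=1 = %r1
  [23:0] imm=5296844 = #5296844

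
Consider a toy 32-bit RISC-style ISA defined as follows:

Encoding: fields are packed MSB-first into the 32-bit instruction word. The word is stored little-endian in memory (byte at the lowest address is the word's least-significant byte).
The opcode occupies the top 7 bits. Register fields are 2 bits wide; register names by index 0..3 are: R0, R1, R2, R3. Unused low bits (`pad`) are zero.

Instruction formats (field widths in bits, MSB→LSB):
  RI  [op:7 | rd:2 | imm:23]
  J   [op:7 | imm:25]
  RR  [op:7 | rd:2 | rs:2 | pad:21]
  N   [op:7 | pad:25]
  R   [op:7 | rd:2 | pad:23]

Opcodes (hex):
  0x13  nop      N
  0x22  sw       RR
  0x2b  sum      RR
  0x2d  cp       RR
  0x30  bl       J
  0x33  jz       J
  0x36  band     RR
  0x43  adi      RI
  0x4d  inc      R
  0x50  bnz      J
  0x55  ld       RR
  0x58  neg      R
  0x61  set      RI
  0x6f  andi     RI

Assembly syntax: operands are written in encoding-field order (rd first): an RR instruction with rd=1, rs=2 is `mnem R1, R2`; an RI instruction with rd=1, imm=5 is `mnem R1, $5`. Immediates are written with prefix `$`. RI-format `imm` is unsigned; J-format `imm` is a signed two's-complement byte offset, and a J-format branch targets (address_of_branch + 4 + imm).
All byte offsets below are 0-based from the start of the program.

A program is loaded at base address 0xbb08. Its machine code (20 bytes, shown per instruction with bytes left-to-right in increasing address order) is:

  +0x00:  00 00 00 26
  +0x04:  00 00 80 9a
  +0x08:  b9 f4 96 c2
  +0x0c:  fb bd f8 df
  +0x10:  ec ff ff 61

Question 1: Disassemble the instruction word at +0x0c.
andi R3, $7912955

[0c] fb bd f8 df → 0xdff8bdfb
  op=0xdff8bdfb>>25=0x6f ⇒ andi (RI)
  rd@[24:23]=0x3 ⇒ R3
  imm@[22:0]=0x78bdfb ⇒ $7912955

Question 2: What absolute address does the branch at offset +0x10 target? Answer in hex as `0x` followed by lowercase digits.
0xbb08

+0x10: ec ff ff 61 ⇒ word 0x61ffffec (little)
  opcode bits[31:25]=0x30: bl/J
  [24:0] imm=33554412 (s25→-20) = $-20
  target = base 0xbb08 + off 0x10 + 4 + imm -20 = 0xbb08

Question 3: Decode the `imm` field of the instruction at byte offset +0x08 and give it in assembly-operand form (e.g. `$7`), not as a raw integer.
@+08  little-endian(b9 f4 96 c2) = 0xc296f4b9
  opcode bits[31:25]=0x61: set/RI
  rd@[24:23]=0x1 ⇒ R1
  imm@[22:0]=0x16f4b9 ⇒ $1504441

$1504441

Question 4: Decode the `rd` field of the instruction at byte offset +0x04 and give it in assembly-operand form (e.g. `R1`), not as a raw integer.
+0x04: 00 00 80 9a ⇒ word 0x9a800000 (little)
  top 7b → 0x4d → inc [R]
  rd@[24:23]=0x1 ⇒ R1

R1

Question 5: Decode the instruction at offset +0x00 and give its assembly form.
nop

[00] 00 00 00 26 → 0x26000000
  op=0x26000000>>25=0x13 ⇒ nop (N)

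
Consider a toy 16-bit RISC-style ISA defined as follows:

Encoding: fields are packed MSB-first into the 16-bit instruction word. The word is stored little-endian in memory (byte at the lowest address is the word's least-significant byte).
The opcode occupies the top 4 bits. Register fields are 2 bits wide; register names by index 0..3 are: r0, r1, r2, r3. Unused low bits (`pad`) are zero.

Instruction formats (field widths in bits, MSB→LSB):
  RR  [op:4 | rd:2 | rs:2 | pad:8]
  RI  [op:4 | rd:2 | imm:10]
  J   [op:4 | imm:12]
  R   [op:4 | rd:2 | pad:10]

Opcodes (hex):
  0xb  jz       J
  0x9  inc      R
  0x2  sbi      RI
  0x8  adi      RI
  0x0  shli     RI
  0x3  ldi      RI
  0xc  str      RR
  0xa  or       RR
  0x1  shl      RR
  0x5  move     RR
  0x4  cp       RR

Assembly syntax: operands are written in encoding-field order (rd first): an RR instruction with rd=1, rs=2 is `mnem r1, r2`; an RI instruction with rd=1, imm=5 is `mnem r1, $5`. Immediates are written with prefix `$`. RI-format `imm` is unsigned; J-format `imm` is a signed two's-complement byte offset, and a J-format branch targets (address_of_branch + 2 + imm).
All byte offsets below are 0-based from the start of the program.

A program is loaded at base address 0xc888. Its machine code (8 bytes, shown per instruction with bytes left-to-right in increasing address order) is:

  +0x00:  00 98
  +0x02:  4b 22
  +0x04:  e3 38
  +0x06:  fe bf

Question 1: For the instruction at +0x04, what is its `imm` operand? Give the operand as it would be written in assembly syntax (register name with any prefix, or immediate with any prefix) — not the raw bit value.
$227

@+04  little-endian(e3 38) = 0x38e3
  opcode bits[15:12]=0x3: ldi/RI
  [11:10] rd=2 = r2
  [9:0] imm=227 = $227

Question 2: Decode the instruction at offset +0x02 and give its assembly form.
@+02  little-endian(4b 22) = 0x224b
  op=0x224b>>12=0x2 ⇒ sbi (RI)
  [11:10] rd=0 = r0
  [9:0] imm=587 = $587

sbi r0, $587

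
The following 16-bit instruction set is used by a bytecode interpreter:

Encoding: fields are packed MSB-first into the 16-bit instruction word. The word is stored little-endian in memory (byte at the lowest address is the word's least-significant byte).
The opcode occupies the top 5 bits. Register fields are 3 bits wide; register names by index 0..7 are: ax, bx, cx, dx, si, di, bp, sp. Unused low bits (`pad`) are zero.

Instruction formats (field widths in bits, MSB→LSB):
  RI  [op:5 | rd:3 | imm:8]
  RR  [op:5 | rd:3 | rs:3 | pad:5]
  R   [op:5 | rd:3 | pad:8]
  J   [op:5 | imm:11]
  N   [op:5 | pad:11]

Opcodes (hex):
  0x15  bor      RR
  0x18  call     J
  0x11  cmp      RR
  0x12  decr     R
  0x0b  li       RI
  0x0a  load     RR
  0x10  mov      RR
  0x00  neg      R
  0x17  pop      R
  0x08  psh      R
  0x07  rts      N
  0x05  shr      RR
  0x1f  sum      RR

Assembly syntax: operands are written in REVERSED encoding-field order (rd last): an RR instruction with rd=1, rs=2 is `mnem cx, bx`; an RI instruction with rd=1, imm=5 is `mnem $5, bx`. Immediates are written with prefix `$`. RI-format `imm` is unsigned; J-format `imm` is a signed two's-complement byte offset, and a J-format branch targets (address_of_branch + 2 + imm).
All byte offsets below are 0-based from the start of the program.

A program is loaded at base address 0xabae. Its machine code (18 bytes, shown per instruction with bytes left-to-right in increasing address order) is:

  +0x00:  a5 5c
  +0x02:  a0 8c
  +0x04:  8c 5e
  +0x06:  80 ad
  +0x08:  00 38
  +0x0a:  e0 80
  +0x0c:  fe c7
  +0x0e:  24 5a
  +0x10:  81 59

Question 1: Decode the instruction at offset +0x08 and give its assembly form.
rts

+0x08: 00 38 ⇒ word 0x3800 (little)
  op=0x3800>>11=0x7 ⇒ rts (N)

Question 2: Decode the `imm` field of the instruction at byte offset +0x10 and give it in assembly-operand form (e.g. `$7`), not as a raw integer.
+0x10: 81 59 ⇒ word 0x5981 (little)
  top 5b → 0xb → li [RI]
  [10:8] rd=1 = bx
  [7:0] imm=129 = $129

$129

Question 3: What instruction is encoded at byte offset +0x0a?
@+0a  little-endian(e0 80) = 0x80e0
  top 5b → 0x10 → mov [RR]
  [10:8] rd=0 = ax
  [7:5] rs=7 = sp

mov sp, ax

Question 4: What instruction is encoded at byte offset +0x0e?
+0x0e: 24 5a ⇒ word 0x5a24 (little)
  opcode bits[15:11]=0xb: li/RI
  [10:8] rd=2 = cx
  [7:0] imm=36 = $36

li $36, cx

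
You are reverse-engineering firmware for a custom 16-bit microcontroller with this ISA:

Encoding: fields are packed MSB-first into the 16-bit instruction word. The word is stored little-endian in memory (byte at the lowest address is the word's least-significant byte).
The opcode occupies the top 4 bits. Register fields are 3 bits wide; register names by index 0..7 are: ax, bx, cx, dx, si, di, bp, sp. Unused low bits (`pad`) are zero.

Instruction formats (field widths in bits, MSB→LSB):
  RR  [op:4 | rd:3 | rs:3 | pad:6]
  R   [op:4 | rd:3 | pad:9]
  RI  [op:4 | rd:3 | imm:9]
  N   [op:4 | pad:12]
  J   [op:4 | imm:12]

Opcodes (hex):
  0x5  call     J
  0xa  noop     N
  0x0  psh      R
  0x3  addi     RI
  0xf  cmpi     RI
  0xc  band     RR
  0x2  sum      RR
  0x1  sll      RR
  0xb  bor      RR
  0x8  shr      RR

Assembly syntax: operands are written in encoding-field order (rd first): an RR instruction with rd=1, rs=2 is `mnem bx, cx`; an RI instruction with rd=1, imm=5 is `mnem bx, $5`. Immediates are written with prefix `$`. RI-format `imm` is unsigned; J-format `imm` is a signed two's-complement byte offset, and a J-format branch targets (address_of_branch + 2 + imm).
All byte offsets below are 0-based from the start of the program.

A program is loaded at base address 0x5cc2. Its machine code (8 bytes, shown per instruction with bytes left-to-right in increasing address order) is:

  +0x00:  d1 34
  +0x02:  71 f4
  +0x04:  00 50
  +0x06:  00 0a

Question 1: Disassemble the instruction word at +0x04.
[04] 00 50 → 0x5000
  top 4b → 0x5 → call [J]
  [11:0] imm=0 = $0

call $0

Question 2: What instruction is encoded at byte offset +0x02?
+0x02: 71 f4 ⇒ word 0xf471 (little)
  opcode bits[15:12]=0xf: cmpi/RI
  rd@[11:9]=0x2 ⇒ cx
  imm@[8:0]=0x71 ⇒ $113

cmpi cx, $113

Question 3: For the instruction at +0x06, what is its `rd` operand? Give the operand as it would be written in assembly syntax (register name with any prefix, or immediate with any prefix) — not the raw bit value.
di

+0x06: 00 0a ⇒ word 0x0a00 (little)
  op=0x0a00>>12=0x0 ⇒ psh (R)
  rd@[11:9]=0x5 ⇒ di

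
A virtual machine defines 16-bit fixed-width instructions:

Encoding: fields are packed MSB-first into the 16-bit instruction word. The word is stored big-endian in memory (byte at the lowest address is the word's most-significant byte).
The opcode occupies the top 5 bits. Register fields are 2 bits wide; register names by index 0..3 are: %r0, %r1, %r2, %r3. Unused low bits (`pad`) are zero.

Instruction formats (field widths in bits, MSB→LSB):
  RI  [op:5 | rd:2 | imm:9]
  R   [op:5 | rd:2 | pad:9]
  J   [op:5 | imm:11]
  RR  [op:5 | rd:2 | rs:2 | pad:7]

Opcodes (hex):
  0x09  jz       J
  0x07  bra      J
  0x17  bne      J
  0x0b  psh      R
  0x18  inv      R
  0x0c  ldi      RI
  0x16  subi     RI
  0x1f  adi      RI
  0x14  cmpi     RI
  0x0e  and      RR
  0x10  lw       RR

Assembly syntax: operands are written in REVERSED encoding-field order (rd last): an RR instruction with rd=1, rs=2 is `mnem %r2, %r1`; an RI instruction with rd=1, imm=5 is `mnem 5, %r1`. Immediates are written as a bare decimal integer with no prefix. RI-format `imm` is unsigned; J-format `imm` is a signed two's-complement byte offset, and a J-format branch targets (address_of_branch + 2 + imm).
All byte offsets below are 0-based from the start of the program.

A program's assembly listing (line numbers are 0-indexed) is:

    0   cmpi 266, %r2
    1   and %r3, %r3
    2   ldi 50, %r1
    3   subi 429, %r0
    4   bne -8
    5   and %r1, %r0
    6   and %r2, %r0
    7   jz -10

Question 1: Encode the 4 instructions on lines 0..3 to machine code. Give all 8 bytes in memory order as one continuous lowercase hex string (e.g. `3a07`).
line 0 (cmpi): pack op=0x14:5|rd=2:2|imm=266:9 = 0xa50a; big→ a5 0a
line 1 (and): pack op=0xe:5|rd=3:2|rs=3:2|pad=0:7 = 0x7780; big→ 77 80
line 2 (ldi): pack op=0xc:5|rd=1:2|imm=50:9 = 0x6232; big→ 62 32
line 3 (subi): pack op=0x16:5|rd=0:2|imm=429:9 = 0xb1ad; big→ b1 ad

a50a77806232b1ad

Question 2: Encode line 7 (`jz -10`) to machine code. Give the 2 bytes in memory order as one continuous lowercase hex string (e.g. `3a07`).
L7: jz op=0x9:5|imm=-10:11 ⇒ 0x4ff6 ⇒ big 4f f6

4ff6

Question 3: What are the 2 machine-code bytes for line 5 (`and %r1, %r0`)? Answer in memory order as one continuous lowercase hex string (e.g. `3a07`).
7080

line 5 (and): pack op=0xe:5|rd=0:2|rs=1:2|pad=0:7 = 0x7080; big→ 70 80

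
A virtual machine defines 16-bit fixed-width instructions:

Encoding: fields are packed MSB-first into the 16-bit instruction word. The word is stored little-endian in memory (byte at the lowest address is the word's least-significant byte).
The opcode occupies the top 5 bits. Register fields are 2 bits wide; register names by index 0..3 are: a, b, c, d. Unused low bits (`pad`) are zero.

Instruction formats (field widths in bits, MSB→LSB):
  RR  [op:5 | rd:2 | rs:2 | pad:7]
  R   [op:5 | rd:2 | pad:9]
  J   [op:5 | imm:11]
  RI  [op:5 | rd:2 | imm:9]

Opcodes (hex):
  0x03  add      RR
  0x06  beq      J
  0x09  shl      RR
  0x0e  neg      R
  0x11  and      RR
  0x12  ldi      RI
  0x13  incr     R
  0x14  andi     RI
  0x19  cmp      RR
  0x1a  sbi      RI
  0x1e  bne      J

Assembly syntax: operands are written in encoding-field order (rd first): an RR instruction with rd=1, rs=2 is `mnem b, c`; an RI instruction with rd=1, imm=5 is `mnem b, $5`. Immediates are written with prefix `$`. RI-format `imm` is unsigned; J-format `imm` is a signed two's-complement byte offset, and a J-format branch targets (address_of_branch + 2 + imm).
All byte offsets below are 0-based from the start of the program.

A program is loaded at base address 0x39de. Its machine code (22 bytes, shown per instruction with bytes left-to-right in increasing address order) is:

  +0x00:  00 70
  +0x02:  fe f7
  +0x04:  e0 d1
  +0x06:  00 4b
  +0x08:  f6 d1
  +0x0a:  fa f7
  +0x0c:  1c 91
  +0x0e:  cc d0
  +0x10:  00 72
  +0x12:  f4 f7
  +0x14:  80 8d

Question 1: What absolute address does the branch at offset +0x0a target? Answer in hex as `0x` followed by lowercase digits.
off 0x0a: read fa f7 as little → 0xf7fa
  opcode bits[15:11]=0x1e: bne/J
  [10:0] imm=2042 (s11→-6) = $-6
  target = base 0x39de + off 0x0a + 2 + imm -6 = 0x39e4

0x39e4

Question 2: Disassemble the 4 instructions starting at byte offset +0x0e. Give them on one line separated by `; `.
[0e] cc d0 → 0xd0cc
  opcode bits[15:11]=0x1a: sbi/RI
  rd@[10:9]=0x0 ⇒ a
  imm@[8:0]=0xcc ⇒ $204
[10] 00 72 → 0x7200
  opcode bits[15:11]=0xe: neg/R
  rd@[10:9]=0x1 ⇒ b
[12] f4 f7 → 0xf7f4
  opcode bits[15:11]=0x1e: bne/J
  imm@[10:0]=0x7f4 (s11→-12) ⇒ $-12
[14] 80 8d → 0x8d80
  opcode bits[15:11]=0x11: and/RR
  rd@[10:9]=0x2 ⇒ c
  rs@[8:7]=0x3 ⇒ d

sbi a, $204; neg b; bne $-12; and c, d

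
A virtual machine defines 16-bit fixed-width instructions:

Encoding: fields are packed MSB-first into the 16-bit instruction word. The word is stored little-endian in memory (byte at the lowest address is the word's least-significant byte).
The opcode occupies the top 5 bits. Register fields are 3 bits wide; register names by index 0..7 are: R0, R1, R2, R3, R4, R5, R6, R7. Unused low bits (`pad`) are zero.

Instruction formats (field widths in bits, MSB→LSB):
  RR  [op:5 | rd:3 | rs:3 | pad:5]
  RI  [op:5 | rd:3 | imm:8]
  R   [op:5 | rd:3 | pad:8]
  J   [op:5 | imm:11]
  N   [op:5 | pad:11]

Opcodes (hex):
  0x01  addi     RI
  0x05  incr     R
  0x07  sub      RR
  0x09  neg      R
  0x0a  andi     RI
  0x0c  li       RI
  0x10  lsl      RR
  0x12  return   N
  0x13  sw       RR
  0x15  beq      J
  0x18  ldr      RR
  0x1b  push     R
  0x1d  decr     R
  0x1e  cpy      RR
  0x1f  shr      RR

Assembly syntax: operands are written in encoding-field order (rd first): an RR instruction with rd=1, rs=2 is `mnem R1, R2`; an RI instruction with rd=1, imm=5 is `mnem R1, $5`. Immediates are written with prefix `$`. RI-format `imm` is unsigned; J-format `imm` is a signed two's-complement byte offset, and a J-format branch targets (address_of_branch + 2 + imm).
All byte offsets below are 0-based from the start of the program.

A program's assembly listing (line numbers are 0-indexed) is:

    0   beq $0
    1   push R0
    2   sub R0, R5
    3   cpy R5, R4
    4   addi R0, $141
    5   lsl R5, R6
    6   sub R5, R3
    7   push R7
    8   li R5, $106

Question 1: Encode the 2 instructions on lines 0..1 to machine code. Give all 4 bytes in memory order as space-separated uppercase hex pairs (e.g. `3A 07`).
00 A8 00 D8

0. beq fields op=0x15:5|imm=0:11 → word a800h → 00 a8
1. push fields op=0x1b:5|rd=0:3|pad=0:8 → word d800h → 00 d8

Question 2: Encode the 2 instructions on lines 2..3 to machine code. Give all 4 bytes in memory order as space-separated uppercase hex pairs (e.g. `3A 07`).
line 2 (sub): pack op=0x7:5|rd=0:3|rs=5:3|pad=0:5 = 0x38a0; little→ a0 38
line 3 (cpy): pack op=0x1e:5|rd=5:3|rs=4:3|pad=0:5 = 0xf580; little→ 80 f5

A0 38 80 F5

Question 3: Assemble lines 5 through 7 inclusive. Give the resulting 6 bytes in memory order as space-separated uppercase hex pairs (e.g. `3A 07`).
C0 85 60 3D 00 DF

5. lsl fields op=0x10:5|rd=5:3|rs=6:3|pad=0:5 → word 85c0h → c0 85
6. sub fields op=0x7:5|rd=5:3|rs=3:3|pad=0:5 → word 3d60h → 60 3d
7. push fields op=0x1b:5|rd=7:3|pad=0:8 → word df00h → 00 df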